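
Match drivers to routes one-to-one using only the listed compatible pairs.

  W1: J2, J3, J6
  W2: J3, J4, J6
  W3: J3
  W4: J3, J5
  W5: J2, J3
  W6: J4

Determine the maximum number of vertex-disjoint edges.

5

Unit-capacity flow: source→left, listed edges, right→sink; max matching = max flow.
Augmenting path W1→J2 (+1); matched 1.
Augmenting path W2→J3 (+1); matched 2.
Augmenting path W4→J5 (+1); matched 3.
Augmenting path W6→J4 (+1); matched 4.
Augmenting path W3→J3→W2→J6 (+1); matched 5.
No augmenting path remains; maximum matching = 5.
König certificate: {W4, J2, J3, J4, J6} is a vertex cover of size 5 (every listed pair touches it), so no matching can be larger.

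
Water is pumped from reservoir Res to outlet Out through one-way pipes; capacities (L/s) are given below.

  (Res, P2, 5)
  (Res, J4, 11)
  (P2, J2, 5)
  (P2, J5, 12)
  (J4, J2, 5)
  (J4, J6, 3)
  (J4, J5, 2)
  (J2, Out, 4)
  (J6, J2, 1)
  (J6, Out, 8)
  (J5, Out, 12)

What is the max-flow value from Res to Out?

14

Augment Res→P2→J2→Out: bottleneck 4, flow now 4.
Augment Res→P2→J5→Out: bottleneck 1, flow now 5.
Augment Res→J4→J6→Out: bottleneck 3, flow now 8.
Augment Res→J4→J5→Out: bottleneck 2, flow now 10.
Augment Res→J4→J2→P2→J5→Out: bottleneck 4, flow now 14. (uses reverse residual edge)
No augmenting path remains; maximum flow = 14.
In the residual graph, reachable from Res: {Res, J4, J2}.
Min-cut edges: Res→P2 (5), J4→J6 (3), J4→J5 (2), J2→Out (4); capacity 5 + 3 + 2 + 4 = 14.
This cut is saturated, so no flow can exceed 14.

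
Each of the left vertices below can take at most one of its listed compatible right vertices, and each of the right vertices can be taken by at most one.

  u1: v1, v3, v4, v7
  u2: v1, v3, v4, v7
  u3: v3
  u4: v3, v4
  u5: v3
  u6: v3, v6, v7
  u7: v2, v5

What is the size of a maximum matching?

Unit-capacity flow: source→left, listed edges, right→sink; max matching = max flow.
Augmenting path u1→v1 (+1); matched 1.
Augmenting path u2→v3 (+1); matched 2.
Augmenting path u4→v4 (+1); matched 3.
Augmenting path u6→v6 (+1); matched 4.
Augmenting path u7→v2 (+1); matched 5.
Augmenting path u3→v3→u2→v7 (+1); matched 6.
No augmenting path remains; maximum matching = 6.
König certificate: {u1, u2, u4, u6, u7, v3} is a vertex cover of size 6 (every listed pair touches it), so no matching can be larger.

6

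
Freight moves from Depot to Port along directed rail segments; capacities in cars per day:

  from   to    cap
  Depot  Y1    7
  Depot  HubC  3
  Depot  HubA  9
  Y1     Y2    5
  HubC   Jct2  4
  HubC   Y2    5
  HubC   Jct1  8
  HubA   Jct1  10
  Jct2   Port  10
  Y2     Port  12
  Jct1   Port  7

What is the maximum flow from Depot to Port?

15

Augment Depot→Y1→Y2→Port: bottleneck 5, flow now 5.
Augment Depot→HubC→Jct2→Port: bottleneck 3, flow now 8.
Augment Depot→HubA→Jct1→Port: bottleneck 7, flow now 15.
No augmenting path remains; maximum flow = 15.
In the residual graph, reachable from Depot: {Depot, Y1, HubA, Jct1}.
Min-cut edges: Depot→HubC (3), Y1→Y2 (5), Jct1→Port (7); capacity 3 + 5 + 7 = 15.
This cut is saturated, so no flow can exceed 15.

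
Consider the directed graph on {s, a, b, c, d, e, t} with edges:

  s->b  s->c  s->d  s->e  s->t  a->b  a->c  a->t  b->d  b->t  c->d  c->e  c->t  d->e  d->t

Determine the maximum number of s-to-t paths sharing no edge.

4

Assign every edge capacity 1; by Menger, the answer equals the max flow.
Path s→t (+1); total 1.
Path s→b→t (+1); total 2.
Path s→c→t (+1); total 3.
Path s→d→t (+1); total 4.
No residual s→t path; max flow = 4.
Certifying cut of size 4: {s→b, s→c, s→d, s→t}.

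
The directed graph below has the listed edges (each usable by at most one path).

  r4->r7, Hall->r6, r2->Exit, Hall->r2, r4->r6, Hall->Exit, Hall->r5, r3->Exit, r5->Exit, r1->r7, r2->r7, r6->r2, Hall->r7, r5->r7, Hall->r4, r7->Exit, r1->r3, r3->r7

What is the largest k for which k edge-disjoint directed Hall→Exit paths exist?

4

Assign every edge capacity 1; by Menger, the answer equals the max flow.
Path Hall→Exit (+1); total 1.
Path Hall→r2→Exit (+1); total 2.
Path Hall→r5→Exit (+1); total 3.
Path Hall→r7→Exit (+1); total 4.
No residual Hall→Exit path; max flow = 4.
Certifying cut of size 4: {Hall→Exit, Hall→r5, r2→Exit, r7→Exit}.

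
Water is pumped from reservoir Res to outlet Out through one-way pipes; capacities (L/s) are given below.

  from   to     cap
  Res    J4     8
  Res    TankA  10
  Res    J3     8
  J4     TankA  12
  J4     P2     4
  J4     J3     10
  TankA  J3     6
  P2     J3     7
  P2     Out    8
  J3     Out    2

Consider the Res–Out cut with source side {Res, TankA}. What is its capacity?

Edges leaving {Res, TankA}: Res→J4 (8), Res→J3 (8), TankA→J3 (6).
Cut capacity = 8 + 8 + 6 = 22.

22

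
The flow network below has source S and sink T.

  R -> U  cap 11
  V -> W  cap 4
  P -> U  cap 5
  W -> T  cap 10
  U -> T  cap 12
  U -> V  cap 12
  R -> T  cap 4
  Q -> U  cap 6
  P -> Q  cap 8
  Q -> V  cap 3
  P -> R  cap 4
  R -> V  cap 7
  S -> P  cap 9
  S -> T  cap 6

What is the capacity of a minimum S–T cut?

15

Augment S→T: bottleneck 6, flow now 6.
Augment S→P→R→T: bottleneck 4, flow now 10.
Augment S→P→U→T: bottleneck 5, flow now 15.
No augmenting path remains; maximum flow = 15.
By max-flow min-cut, the minimum cut capacity equals the max flow.
In the residual graph, reachable from S: {S}.
Min-cut edges: S→P (9), S→T (6); capacity 9 + 6 = 15.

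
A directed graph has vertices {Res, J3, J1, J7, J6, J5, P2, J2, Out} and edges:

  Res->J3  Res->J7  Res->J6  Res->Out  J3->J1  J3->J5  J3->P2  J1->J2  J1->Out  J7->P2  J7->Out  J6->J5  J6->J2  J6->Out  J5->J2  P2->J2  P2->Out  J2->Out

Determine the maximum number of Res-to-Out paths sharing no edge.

Assign every edge capacity 1; by Menger, the answer equals the max flow.
Path Res→Out (+1); total 1.
Path Res→J7→Out (+1); total 2.
Path Res→J6→Out (+1); total 3.
Path Res→J3→J1→Out (+1); total 4.
No residual Res→Out path; max flow = 4.
Certifying cut of size 4: {Res→J3, Res→J6, Res→J7, Res→Out}.

4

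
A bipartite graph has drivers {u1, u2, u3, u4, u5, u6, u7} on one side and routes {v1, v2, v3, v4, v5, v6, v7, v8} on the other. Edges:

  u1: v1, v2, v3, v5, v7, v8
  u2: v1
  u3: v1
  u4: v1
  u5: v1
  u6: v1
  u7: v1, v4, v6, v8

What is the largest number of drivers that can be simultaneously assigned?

3

Unit-capacity flow: source→left, listed edges, right→sink; max matching = max flow.
Augmenting path u1→v1 (+1); matched 1.
Augmenting path u7→v4 (+1); matched 2.
Augmenting path u2→v1→u1→v2 (+1); matched 3.
No augmenting path remains; maximum matching = 3.
König certificate: {u1, u7, v1} is a vertex cover of size 3 (every listed pair touches it), so no matching can be larger.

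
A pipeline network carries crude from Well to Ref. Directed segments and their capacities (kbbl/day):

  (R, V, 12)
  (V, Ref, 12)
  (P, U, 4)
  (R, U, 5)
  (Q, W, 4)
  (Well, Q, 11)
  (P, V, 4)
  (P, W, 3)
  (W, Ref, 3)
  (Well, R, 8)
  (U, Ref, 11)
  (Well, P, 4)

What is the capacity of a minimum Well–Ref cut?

15

Augment Well→P→U→Ref: bottleneck 4, flow now 4.
Augment Well→Q→W→Ref: bottleneck 3, flow now 7.
Augment Well→R→U→Ref: bottleneck 5, flow now 12.
Augment Well→R→V→Ref: bottleneck 3, flow now 15.
No augmenting path remains; maximum flow = 15.
By max-flow min-cut, the minimum cut capacity equals the max flow.
In the residual graph, reachable from Well: {Well, Q, W}.
Min-cut edges: Well→P (4), Well→R (8), W→Ref (3); capacity 4 + 8 + 3 = 15.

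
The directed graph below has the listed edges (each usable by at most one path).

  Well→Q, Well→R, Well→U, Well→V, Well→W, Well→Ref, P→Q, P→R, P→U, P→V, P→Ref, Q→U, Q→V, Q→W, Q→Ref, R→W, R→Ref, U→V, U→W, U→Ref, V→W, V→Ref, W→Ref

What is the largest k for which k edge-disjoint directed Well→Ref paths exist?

6

Assign every edge capacity 1; by Menger, the answer equals the max flow.
Path Well→Ref (+1); total 1.
Path Well→Q→Ref (+1); total 2.
Path Well→R→Ref (+1); total 3.
Path Well→U→Ref (+1); total 4.
Path Well→V→Ref (+1); total 5.
Path Well→W→Ref (+1); total 6.
No residual Well→Ref path; max flow = 6.
Certifying cut of size 6: {Well→Q, Well→R, Well→Ref, Well→U, Well→V, Well→W}.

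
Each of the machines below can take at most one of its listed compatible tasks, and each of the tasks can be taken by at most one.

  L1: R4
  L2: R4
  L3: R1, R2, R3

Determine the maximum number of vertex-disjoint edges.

2

Unit-capacity flow: source→left, listed edges, right→sink; max matching = max flow.
Augmenting path L1→R4 (+1); matched 1.
Augmenting path L3→R1 (+1); matched 2.
No augmenting path remains; maximum matching = 2.
König certificate: {L3, R4} is a vertex cover of size 2 (every listed pair touches it), so no matching can be larger.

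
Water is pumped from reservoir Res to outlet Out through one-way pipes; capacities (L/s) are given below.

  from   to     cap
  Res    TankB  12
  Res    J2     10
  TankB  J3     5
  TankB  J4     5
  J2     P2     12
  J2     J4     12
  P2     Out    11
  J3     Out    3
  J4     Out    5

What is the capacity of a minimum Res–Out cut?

18

Augment Res→TankB→J3→Out: bottleneck 3, flow now 3.
Augment Res→TankB→J4→Out: bottleneck 5, flow now 8.
Augment Res→J2→P2→Out: bottleneck 10, flow now 18.
No augmenting path remains; maximum flow = 18.
By max-flow min-cut, the minimum cut capacity equals the max flow.
In the residual graph, reachable from Res: {Res, TankB, J3}.
Min-cut edges: Res→J2 (10), TankB→J4 (5), J3→Out (3); capacity 10 + 5 + 3 = 18.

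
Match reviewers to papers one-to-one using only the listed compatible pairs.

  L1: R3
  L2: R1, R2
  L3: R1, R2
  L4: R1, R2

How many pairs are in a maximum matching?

3

Unit-capacity flow: source→left, listed edges, right→sink; max matching = max flow.
Augmenting path L1→R3 (+1); matched 1.
Augmenting path L2→R1 (+1); matched 2.
Augmenting path L3→R2 (+1); matched 3.
No augmenting path remains; maximum matching = 3.
König certificate: {L1, R1, R2} is a vertex cover of size 3 (every listed pair touches it), so no matching can be larger.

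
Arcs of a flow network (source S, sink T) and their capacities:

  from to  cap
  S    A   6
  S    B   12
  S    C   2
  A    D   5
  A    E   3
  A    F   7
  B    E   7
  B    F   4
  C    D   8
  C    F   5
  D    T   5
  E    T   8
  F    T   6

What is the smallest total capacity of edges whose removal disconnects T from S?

19

Augment S→A→D→T: bottleneck 5, flow now 5.
Augment S→A→E→T: bottleneck 1, flow now 6.
Augment S→B→E→T: bottleneck 7, flow now 13.
Augment S→B→F→T: bottleneck 4, flow now 17.
Augment S→C→F→T: bottleneck 2, flow now 19.
No augmenting path remains; maximum flow = 19.
By max-flow min-cut, the minimum cut capacity equals the max flow.
In the residual graph, reachable from S: {S, B}.
Min-cut edges: S→A (6), S→C (2), B→E (7), B→F (4); capacity 6 + 2 + 7 + 4 = 19.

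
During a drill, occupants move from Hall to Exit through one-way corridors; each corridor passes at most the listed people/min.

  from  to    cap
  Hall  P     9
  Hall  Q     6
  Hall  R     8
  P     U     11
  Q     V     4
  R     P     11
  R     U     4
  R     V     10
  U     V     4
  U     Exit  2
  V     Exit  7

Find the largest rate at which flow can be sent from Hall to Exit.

Augment Hall→P→U→Exit: bottleneck 2, flow now 2.
Augment Hall→Q→V→Exit: bottleneck 4, flow now 6.
Augment Hall→R→V→Exit: bottleneck 3, flow now 9.
No augmenting path remains; maximum flow = 9.
In the residual graph, reachable from Hall: {Hall, P, Q, R, U, V}.
Min-cut edges: U→Exit (2), V→Exit (7); capacity 2 + 7 = 9.
This cut is saturated, so no flow can exceed 9.

9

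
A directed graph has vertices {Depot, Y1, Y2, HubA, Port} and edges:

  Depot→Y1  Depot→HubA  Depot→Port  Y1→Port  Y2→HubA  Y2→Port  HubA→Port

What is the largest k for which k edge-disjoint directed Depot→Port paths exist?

3

Assign every edge capacity 1; by Menger, the answer equals the max flow.
Path Depot→Port (+1); total 1.
Path Depot→Y1→Port (+1); total 2.
Path Depot→HubA→Port (+1); total 3.
No residual Depot→Port path; max flow = 3.
Certifying cut of size 3: {Depot→HubA, Depot→Port, Depot→Y1}.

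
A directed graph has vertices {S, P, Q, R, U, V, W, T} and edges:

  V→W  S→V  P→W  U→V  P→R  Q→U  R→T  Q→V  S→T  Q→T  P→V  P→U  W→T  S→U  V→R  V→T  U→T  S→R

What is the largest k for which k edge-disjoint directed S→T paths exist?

Assign every edge capacity 1; by Menger, the answer equals the max flow.
Path S→T (+1); total 1.
Path S→R→T (+1); total 2.
Path S→U→T (+1); total 3.
Path S→V→T (+1); total 4.
No residual S→T path; max flow = 4.
Certifying cut of size 4: {S→R, S→T, S→U, S→V}.

4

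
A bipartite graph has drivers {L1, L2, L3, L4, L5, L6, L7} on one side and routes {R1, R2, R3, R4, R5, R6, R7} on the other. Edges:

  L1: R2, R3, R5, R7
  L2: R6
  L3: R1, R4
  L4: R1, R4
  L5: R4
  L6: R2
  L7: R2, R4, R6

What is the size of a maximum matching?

5

Unit-capacity flow: source→left, listed edges, right→sink; max matching = max flow.
Augmenting path L1→R2 (+1); matched 1.
Augmenting path L2→R6 (+1); matched 2.
Augmenting path L3→R1 (+1); matched 3.
Augmenting path L4→R4 (+1); matched 4.
Augmenting path L6→R2→L1→R3 (+1); matched 5.
No augmenting path remains; maximum matching = 5.
König certificate: {L1, R1, R2, R4, R6} is a vertex cover of size 5 (every listed pair touches it), so no matching can be larger.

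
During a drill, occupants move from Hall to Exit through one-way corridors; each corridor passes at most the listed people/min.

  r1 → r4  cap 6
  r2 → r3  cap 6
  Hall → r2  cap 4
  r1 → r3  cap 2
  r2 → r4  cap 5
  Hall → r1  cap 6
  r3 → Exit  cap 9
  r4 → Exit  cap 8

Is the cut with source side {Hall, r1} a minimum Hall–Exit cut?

Given cut capacity: 4 + 2 + 6 = 12.
Augment Hall→r1→r3→Exit: bottleneck 2, flow now 2.
Augment Hall→r1→r4→Exit: bottleneck 4, flow now 6.
Augment Hall→r2→r3→Exit: bottleneck 4, flow now 10.
No augmenting path remains; maximum flow = 10.
In the residual graph, reachable from Hall: {Hall}.
Min-cut edges: Hall→r1 (6), Hall→r2 (4); capacity 6 + 4 = 10.
Cut capacity 12 exceeds the max flow 10, so it is not minimum.

No — its capacity is 12, but the minimum cut has capacity 10.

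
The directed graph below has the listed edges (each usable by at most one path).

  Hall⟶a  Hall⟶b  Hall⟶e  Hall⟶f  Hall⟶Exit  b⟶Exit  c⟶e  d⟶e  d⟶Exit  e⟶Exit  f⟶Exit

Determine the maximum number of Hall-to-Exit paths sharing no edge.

Assign every edge capacity 1; by Menger, the answer equals the max flow.
Path Hall→Exit (+1); total 1.
Path Hall→b→Exit (+1); total 2.
Path Hall→e→Exit (+1); total 3.
Path Hall→f→Exit (+1); total 4.
No residual Hall→Exit path; max flow = 4.
Certifying cut of size 4: {Hall→Exit, Hall→b, Hall→e, Hall→f}.

4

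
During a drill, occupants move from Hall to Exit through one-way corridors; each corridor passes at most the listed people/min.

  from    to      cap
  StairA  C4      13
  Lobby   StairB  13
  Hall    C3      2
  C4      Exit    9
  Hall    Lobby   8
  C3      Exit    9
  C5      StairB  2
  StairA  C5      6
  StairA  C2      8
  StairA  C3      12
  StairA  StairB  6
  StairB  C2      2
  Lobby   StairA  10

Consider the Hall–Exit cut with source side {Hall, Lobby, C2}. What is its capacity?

Edges leaving {Hall, Lobby, C2}: Hall→C3 (2), Lobby→StairA (10), Lobby→StairB (13).
Cut capacity = 2 + 10 + 13 = 25.

25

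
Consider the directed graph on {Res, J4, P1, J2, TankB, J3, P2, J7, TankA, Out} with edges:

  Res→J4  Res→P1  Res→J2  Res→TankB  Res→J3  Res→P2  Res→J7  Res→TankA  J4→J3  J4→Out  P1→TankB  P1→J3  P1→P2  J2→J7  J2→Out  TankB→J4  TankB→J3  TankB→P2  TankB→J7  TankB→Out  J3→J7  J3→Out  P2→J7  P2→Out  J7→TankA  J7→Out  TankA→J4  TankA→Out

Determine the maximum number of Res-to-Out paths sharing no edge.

Assign every edge capacity 1; by Menger, the answer equals the max flow.
Path Res→J4→Out (+1); total 1.
Path Res→J2→Out (+1); total 2.
Path Res→TankB→Out (+1); total 3.
Path Res→J3→Out (+1); total 4.
Path Res→P2→Out (+1); total 5.
Path Res→J7→Out (+1); total 6.
Path Res→TankA→Out (+1); total 7.
No residual Res→Out path; max flow = 7.
Certifying cut of size 7: {J3→Out, J4→Out, J7→Out, P2→Out, Res→J2, TankA→Out, TankB→Out}.

7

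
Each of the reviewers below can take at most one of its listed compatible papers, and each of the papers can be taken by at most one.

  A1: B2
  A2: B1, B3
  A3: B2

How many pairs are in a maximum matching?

Unit-capacity flow: source→left, listed edges, right→sink; max matching = max flow.
Augmenting path A1→B2 (+1); matched 1.
Augmenting path A2→B1 (+1); matched 2.
No augmenting path remains; maximum matching = 2.
König certificate: {A2, B2} is a vertex cover of size 2 (every listed pair touches it), so no matching can be larger.

2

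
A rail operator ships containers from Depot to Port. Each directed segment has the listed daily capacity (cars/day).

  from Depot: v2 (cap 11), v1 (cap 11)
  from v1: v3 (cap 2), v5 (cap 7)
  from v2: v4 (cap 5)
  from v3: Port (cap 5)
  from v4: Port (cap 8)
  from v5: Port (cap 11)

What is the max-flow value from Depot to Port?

14

Augment Depot→v1→v3→Port: bottleneck 2, flow now 2.
Augment Depot→v1→v5→Port: bottleneck 7, flow now 9.
Augment Depot→v2→v4→Port: bottleneck 5, flow now 14.
No augmenting path remains; maximum flow = 14.
In the residual graph, reachable from Depot: {Depot, v1, v2}.
Min-cut edges: v1→v3 (2), v1→v5 (7), v2→v4 (5); capacity 2 + 7 + 5 = 14.
This cut is saturated, so no flow can exceed 14.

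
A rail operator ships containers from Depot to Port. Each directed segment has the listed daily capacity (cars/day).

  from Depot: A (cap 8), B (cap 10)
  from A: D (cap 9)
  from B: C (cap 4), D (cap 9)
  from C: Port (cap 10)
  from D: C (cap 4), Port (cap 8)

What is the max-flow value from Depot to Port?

16

Augment Depot→A→D→Port: bottleneck 8, flow now 8.
Augment Depot→B→C→Port: bottleneck 4, flow now 12.
Augment Depot→B→D→C→Port: bottleneck 4, flow now 16.
No augmenting path remains; maximum flow = 16.
In the residual graph, reachable from Depot: {Depot, A, B, D}.
Min-cut edges: B→C (4), D→C (4), D→Port (8); capacity 4 + 4 + 8 = 16.
This cut is saturated, so no flow can exceed 16.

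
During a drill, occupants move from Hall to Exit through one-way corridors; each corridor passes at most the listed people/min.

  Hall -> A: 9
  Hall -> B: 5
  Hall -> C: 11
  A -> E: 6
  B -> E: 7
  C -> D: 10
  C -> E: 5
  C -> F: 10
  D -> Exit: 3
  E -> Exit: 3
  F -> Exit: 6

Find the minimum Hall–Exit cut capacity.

Augment Hall→A→E→Exit: bottleneck 3, flow now 3.
Augment Hall→C→D→Exit: bottleneck 3, flow now 6.
Augment Hall→C→F→Exit: bottleneck 6, flow now 12.
No augmenting path remains; maximum flow = 12.
By max-flow min-cut, the minimum cut capacity equals the max flow.
In the residual graph, reachable from Hall: {Hall, A, B, C, D, E, F}.
Min-cut edges: D→Exit (3), E→Exit (3), F→Exit (6); capacity 3 + 3 + 6 = 12.

12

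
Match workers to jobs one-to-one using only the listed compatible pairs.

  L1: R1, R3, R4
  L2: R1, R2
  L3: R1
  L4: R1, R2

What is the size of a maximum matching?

Unit-capacity flow: source→left, listed edges, right→sink; max matching = max flow.
Augmenting path L1→R1 (+1); matched 1.
Augmenting path L2→R2 (+1); matched 2.
Augmenting path L3→R1→L1→R3 (+1); matched 3.
No augmenting path remains; maximum matching = 3.
König certificate: {L1, R1, R2} is a vertex cover of size 3 (every listed pair touches it), so no matching can be larger.

3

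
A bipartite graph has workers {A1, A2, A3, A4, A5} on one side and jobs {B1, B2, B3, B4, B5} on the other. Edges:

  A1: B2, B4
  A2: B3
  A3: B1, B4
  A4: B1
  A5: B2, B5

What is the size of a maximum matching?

Unit-capacity flow: source→left, listed edges, right→sink; max matching = max flow.
Augmenting path A1→B2 (+1); matched 1.
Augmenting path A2→B3 (+1); matched 2.
Augmenting path A3→B1 (+1); matched 3.
Augmenting path A5→B5 (+1); matched 4.
Augmenting path A4→B1→A3→B4 (+1); matched 5.
No augmenting path remains; maximum matching = 5.
König certificate: {A1, A2, A3, A4, A5} is a vertex cover of size 5 (every listed pair touches it), so no matching can be larger.

5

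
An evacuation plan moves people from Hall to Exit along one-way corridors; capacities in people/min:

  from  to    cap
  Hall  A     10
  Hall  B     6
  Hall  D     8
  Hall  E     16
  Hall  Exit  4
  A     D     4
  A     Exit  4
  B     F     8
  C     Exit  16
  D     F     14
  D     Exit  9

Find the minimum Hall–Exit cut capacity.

Augment Hall→Exit: bottleneck 4, flow now 4.
Augment Hall→A→Exit: bottleneck 4, flow now 8.
Augment Hall→D→Exit: bottleneck 8, flow now 16.
Augment Hall→A→D→Exit: bottleneck 1, flow now 17.
No augmenting path remains; maximum flow = 17.
By max-flow min-cut, the minimum cut capacity equals the max flow.
In the residual graph, reachable from Hall: {Hall, A, B, D, E, F}.
Min-cut edges: Hall→Exit (4), A→Exit (4), D→Exit (9); capacity 4 + 4 + 9 = 17.

17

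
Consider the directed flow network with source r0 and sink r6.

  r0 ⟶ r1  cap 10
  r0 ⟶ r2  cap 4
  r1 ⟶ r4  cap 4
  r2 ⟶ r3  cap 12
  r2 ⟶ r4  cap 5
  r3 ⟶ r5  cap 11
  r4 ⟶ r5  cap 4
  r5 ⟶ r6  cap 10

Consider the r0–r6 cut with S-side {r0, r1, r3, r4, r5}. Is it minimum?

No — its capacity is 14, but the minimum cut has capacity 8.

Given cut capacity: 4 + 10 = 14.
Augment r0→r1→r4→r5→r6: bottleneck 4, flow now 4.
Augment r0→r2→r3→r5→r6: bottleneck 4, flow now 8.
No augmenting path remains; maximum flow = 8.
In the residual graph, reachable from r0: {r0, r1}.
Min-cut edges: r0→r2 (4), r1→r4 (4); capacity 4 + 4 = 8.
Cut capacity 14 exceeds the max flow 8, so it is not minimum.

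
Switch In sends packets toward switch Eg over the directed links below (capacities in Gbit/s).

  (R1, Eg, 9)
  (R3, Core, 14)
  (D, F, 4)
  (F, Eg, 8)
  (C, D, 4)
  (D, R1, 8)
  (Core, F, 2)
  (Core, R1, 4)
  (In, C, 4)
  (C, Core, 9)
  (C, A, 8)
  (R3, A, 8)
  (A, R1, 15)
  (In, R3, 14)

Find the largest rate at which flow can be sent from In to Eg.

15

Augment In→R3→Core→F→Eg: bottleneck 2, flow now 2.
Augment In→R3→Core→R1→Eg: bottleneck 4, flow now 6.
Augment In→R3→A→R1→Eg: bottleneck 5, flow now 11.
Augment In→C→D→F→Eg: bottleneck 4, flow now 15.
No augmenting path remains; maximum flow = 15.
In the residual graph, reachable from In: {In, R3, Core, A, R1}.
Min-cut edges: In→C (4), Core→F (2), R1→Eg (9); capacity 4 + 2 + 9 = 15.
This cut is saturated, so no flow can exceed 15.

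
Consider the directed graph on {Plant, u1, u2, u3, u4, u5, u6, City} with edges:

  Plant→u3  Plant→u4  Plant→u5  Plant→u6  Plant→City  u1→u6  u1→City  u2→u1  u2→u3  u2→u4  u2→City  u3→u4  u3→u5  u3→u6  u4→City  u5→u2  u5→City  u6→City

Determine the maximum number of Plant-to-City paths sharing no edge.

Assign every edge capacity 1; by Menger, the answer equals the max flow.
Path Plant→City (+1); total 1.
Path Plant→u4→City (+1); total 2.
Path Plant→u5→City (+1); total 3.
Path Plant→u6→City (+1); total 4.
Path Plant→u3→u5→u2→City (+1); total 5.
No residual Plant→City path; max flow = 5.
Certifying cut of size 5: {Plant→City, Plant→u3, Plant→u4, Plant→u5, Plant→u6}.

5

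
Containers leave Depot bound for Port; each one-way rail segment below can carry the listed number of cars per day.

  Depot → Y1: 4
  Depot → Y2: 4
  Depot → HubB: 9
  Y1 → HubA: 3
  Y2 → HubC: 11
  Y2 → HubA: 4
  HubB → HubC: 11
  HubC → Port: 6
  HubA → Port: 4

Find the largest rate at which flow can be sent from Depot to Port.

Augment Depot→Y1→HubA→Port: bottleneck 3, flow now 3.
Augment Depot→Y2→HubC→Port: bottleneck 4, flow now 7.
Augment Depot→HubB→HubC→Port: bottleneck 2, flow now 9.
Augment Depot→HubB→HubC→Y2→HubA→Port: bottleneck 1, flow now 10. (uses reverse residual edge)
No augmenting path remains; maximum flow = 10.
In the residual graph, reachable from Depot: {Depot, Y1, Y2, HubB, HubC, HubA}.
Min-cut edges: HubC→Port (6), HubA→Port (4); capacity 6 + 4 = 10.
This cut is saturated, so no flow can exceed 10.

10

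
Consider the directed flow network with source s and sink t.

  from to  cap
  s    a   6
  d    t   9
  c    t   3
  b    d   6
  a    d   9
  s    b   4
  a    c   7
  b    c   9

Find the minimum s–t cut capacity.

Augment s→a→c→t: bottleneck 3, flow now 3.
Augment s→a→d→t: bottleneck 3, flow now 6.
Augment s→b→d→t: bottleneck 4, flow now 10.
No augmenting path remains; maximum flow = 10.
By max-flow min-cut, the minimum cut capacity equals the max flow.
In the residual graph, reachable from s: {s}.
Min-cut edges: s→a (6), s→b (4); capacity 6 + 4 = 10.

10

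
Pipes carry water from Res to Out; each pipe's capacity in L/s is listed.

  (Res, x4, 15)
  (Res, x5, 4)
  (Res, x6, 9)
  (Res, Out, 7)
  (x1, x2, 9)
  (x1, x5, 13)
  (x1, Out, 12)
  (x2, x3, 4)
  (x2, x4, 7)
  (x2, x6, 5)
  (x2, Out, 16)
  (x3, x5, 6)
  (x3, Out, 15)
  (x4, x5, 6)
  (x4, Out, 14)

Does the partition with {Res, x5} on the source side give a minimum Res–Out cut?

Given cut capacity: 15 + 9 + 7 = 31.
Augment Res→Out: bottleneck 7, flow now 7.
Augment Res→x4→Out: bottleneck 14, flow now 21.
No augmenting path remains; maximum flow = 21.
In the residual graph, reachable from Res: {Res, x4, x5, x6}.
Min-cut edges: Res→Out (7), x4→Out (14); capacity 7 + 14 = 21.
Cut capacity 31 exceeds the max flow 21, so it is not minimum.

No — its capacity is 31, but the minimum cut has capacity 21.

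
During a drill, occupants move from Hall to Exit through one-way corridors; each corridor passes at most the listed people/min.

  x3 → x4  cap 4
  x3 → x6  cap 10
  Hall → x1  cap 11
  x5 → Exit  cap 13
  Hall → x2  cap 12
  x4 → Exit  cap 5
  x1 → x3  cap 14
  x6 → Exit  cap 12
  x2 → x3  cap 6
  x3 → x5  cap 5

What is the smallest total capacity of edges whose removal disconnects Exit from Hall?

17

Augment Hall→x1→x3→x4→Exit: bottleneck 4, flow now 4.
Augment Hall→x1→x3→x5→Exit: bottleneck 5, flow now 9.
Augment Hall→x1→x3→x6→Exit: bottleneck 2, flow now 11.
Augment Hall→x2→x3→x6→Exit: bottleneck 6, flow now 17.
No augmenting path remains; maximum flow = 17.
By max-flow min-cut, the minimum cut capacity equals the max flow.
In the residual graph, reachable from Hall: {Hall, x2}.
Min-cut edges: Hall→x1 (11), x2→x3 (6); capacity 11 + 6 = 17.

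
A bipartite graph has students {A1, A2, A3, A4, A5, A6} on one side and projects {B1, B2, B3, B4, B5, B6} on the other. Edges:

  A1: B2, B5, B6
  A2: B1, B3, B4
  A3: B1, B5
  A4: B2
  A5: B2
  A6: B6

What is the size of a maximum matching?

5

Unit-capacity flow: source→left, listed edges, right→sink; max matching = max flow.
Augmenting path A1→B2 (+1); matched 1.
Augmenting path A2→B1 (+1); matched 2.
Augmenting path A3→B5 (+1); matched 3.
Augmenting path A6→B6 (+1); matched 4.
Augmenting path A4→B2→A1→B5→A3→B1→A2→B3 (+1); matched 5.
No augmenting path remains; maximum matching = 5.
König certificate: {A1, A2, A3, A6, B2} is a vertex cover of size 5 (every listed pair touches it), so no matching can be larger.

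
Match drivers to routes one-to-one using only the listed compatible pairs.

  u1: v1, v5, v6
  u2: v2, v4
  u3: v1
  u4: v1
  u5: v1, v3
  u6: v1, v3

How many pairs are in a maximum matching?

Unit-capacity flow: source→left, listed edges, right→sink; max matching = max flow.
Augmenting path u1→v1 (+1); matched 1.
Augmenting path u2→v2 (+1); matched 2.
Augmenting path u5→v3 (+1); matched 3.
Augmenting path u3→v1→u1→v5 (+1); matched 4.
No augmenting path remains; maximum matching = 4.
König certificate: {u1, u2, v1, v3} is a vertex cover of size 4 (every listed pair touches it), so no matching can be larger.

4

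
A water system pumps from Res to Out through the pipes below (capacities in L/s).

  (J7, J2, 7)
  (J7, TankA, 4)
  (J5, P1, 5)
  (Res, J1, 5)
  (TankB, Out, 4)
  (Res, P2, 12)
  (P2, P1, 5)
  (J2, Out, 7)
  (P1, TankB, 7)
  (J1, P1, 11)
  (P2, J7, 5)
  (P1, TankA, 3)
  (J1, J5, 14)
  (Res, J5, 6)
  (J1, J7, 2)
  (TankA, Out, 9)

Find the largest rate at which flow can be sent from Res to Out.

Augment Res→J5→P1→TankA→Out: bottleneck 3, flow now 3.
Augment Res→J5→P1→TankB→Out: bottleneck 2, flow now 5.
Augment Res→J1→J7→TankA→Out: bottleneck 2, flow now 7.
Augment Res→J1→P1→TankB→Out: bottleneck 2, flow now 9.
Augment Res→P2→J7→TankA→Out: bottleneck 2, flow now 11.
Augment Res→P2→J7→J2→Out: bottleneck 3, flow now 14.
No augmenting path remains; maximum flow = 14.
In the residual graph, reachable from Res: {Res, J5, J1, P2, P1, TankB}.
Min-cut edges: J1→J7 (2), P2→J7 (5), P1→TankA (3), TankB→Out (4); capacity 2 + 5 + 3 + 4 = 14.
This cut is saturated, so no flow can exceed 14.

14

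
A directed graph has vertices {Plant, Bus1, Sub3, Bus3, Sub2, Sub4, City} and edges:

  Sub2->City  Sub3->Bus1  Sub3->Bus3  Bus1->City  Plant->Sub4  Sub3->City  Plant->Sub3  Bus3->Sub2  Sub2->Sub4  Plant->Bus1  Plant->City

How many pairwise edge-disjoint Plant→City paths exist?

Assign every edge capacity 1; by Menger, the answer equals the max flow.
Path Plant→City (+1); total 1.
Path Plant→Bus1→City (+1); total 2.
Path Plant→Sub3→City (+1); total 3.
No residual Plant→City path; max flow = 3.
Certifying cut of size 3: {Plant→Bus1, Plant→City, Plant→Sub3}.

3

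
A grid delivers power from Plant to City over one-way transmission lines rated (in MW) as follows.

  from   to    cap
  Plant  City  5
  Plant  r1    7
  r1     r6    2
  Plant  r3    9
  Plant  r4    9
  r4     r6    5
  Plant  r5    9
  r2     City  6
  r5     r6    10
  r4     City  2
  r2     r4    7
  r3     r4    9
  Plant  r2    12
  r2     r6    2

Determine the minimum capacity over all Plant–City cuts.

13

Augment Plant→City: bottleneck 5, flow now 5.
Augment Plant→r2→City: bottleneck 6, flow now 11.
Augment Plant→r4→City: bottleneck 2, flow now 13.
No augmenting path remains; maximum flow = 13.
By max-flow min-cut, the minimum cut capacity equals the max flow.
In the residual graph, reachable from Plant: {Plant, r1, r2, r3, r4, r5, r6}.
Min-cut edges: Plant→City (5), r2→City (6), r4→City (2); capacity 5 + 6 + 2 = 13.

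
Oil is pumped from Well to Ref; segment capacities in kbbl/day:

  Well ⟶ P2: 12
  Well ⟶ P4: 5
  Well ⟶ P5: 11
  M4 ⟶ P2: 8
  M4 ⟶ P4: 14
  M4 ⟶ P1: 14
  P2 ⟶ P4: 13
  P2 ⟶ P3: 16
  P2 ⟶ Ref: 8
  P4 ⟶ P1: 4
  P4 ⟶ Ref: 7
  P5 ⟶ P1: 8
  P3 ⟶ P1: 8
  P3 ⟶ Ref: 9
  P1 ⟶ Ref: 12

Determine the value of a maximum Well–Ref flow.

25

Augment Well→P2→Ref: bottleneck 8, flow now 8.
Augment Well→P4→Ref: bottleneck 5, flow now 13.
Augment Well→P2→P4→Ref: bottleneck 2, flow now 15.
Augment Well→P2→P3→Ref: bottleneck 2, flow now 17.
Augment Well→P5→P1→Ref: bottleneck 8, flow now 25.
No augmenting path remains; maximum flow = 25.
In the residual graph, reachable from Well: {Well, P5}.
Min-cut edges: Well→P2 (12), Well→P4 (5), P5→P1 (8); capacity 12 + 5 + 8 = 25.
This cut is saturated, so no flow can exceed 25.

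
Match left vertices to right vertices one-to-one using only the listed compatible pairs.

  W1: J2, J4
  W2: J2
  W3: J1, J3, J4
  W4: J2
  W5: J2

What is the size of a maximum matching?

3

Unit-capacity flow: source→left, listed edges, right→sink; max matching = max flow.
Augmenting path W1→J2 (+1); matched 1.
Augmenting path W3→J1 (+1); matched 2.
Augmenting path W2→J2→W1→J4 (+1); matched 3.
No augmenting path remains; maximum matching = 3.
König certificate: {W1, W3, J2} is a vertex cover of size 3 (every listed pair touches it), so no matching can be larger.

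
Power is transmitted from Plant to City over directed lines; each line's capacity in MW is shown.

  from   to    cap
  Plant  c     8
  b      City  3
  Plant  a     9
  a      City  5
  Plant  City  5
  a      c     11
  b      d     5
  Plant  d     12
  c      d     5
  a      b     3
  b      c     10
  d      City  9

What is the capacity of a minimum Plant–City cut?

Augment Plant→City: bottleneck 5, flow now 5.
Augment Plant→a→City: bottleneck 5, flow now 10.
Augment Plant→d→City: bottleneck 9, flow now 19.
Augment Plant→a→b→City: bottleneck 3, flow now 22.
No augmenting path remains; maximum flow = 22.
By max-flow min-cut, the minimum cut capacity equals the max flow.
In the residual graph, reachable from Plant: {Plant, a, c, d}.
Min-cut edges: Plant→City (5), a→b (3), a→City (5), d→City (9); capacity 5 + 3 + 5 + 9 = 22.

22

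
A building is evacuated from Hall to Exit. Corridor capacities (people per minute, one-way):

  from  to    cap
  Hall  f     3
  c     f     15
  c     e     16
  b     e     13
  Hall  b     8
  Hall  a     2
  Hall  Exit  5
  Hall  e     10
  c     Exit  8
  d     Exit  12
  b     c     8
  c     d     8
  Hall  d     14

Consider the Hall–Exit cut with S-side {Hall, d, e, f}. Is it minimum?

Given cut capacity: 2 + 8 + 5 + 12 = 27.
Augment Hall→Exit: bottleneck 5, flow now 5.
Augment Hall→d→Exit: bottleneck 12, flow now 17.
Augment Hall→b→c→Exit: bottleneck 8, flow now 25.
No augmenting path remains; maximum flow = 25.
In the residual graph, reachable from Hall: {Hall, a, d, e, f}.
Min-cut edges: Hall→b (8), Hall→Exit (5), d→Exit (12); capacity 8 + 5 + 12 = 25.
Cut capacity 27 exceeds the max flow 25, so it is not minimum.

No — its capacity is 27, but the minimum cut has capacity 25.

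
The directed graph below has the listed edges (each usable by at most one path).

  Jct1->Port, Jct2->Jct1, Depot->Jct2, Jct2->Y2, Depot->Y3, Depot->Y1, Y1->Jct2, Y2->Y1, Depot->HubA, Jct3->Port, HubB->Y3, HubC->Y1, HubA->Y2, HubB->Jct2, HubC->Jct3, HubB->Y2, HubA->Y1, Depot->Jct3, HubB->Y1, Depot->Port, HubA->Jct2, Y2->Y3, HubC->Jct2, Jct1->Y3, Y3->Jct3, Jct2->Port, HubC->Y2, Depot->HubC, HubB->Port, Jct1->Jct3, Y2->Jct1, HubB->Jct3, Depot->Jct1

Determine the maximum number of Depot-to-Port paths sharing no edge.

4

Assign every edge capacity 1; by Menger, the answer equals the max flow.
Path Depot→Port (+1); total 1.
Path Depot→Jct1→Port (+1); total 2.
Path Depot→Jct2→Port (+1); total 3.
Path Depot→Jct3→Port (+1); total 4.
No residual Depot→Port path; max flow = 4.
Certifying cut of size 4: {Depot→Port, Jct1→Port, Jct2→Port, Jct3→Port}.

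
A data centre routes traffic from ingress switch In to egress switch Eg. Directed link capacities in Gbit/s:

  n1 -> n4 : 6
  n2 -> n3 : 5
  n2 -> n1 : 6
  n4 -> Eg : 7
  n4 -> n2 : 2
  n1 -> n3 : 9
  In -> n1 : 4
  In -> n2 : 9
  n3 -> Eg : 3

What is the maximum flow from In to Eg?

9

Augment In→n1→n3→Eg: bottleneck 3, flow now 3.
Augment In→n1→n4→Eg: bottleneck 1, flow now 4.
Augment In→n2→n1→n4→Eg: bottleneck 5, flow now 9.
No augmenting path remains; maximum flow = 9.
In the residual graph, reachable from In: {In, n1, n2, n3}.
Min-cut edges: n1→n4 (6), n3→Eg (3); capacity 6 + 3 = 9.
This cut is saturated, so no flow can exceed 9.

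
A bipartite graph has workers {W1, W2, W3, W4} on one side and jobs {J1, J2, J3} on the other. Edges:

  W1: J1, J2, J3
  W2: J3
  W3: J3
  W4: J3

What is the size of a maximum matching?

Unit-capacity flow: source→left, listed edges, right→sink; max matching = max flow.
Augmenting path W1→J1 (+1); matched 1.
Augmenting path W2→J3 (+1); matched 2.
No augmenting path remains; maximum matching = 2.
König certificate: {W1, J3} is a vertex cover of size 2 (every listed pair touches it), so no matching can be larger.

2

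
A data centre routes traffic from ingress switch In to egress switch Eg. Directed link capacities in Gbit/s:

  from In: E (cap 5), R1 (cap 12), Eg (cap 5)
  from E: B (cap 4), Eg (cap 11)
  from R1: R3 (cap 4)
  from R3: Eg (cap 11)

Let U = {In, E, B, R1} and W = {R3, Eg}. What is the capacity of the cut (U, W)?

Edges leaving {In, E, B, R1}: In→Eg (5), E→Eg (11), R1→R3 (4).
Cut capacity = 5 + 11 + 4 = 20.

20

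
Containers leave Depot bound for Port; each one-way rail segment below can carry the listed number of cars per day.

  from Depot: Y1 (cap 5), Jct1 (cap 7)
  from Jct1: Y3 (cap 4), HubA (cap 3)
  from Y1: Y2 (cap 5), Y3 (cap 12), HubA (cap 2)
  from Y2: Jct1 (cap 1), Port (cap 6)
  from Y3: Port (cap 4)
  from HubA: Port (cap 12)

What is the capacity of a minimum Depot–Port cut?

Augment Depot→Jct1→Y3→Port: bottleneck 4, flow now 4.
Augment Depot→Jct1→HubA→Port: bottleneck 3, flow now 7.
Augment Depot→Y1→Y2→Port: bottleneck 5, flow now 12.
No augmenting path remains; maximum flow = 12.
By max-flow min-cut, the minimum cut capacity equals the max flow.
In the residual graph, reachable from Depot: {Depot}.
Min-cut edges: Depot→Jct1 (7), Depot→Y1 (5); capacity 7 + 5 = 12.

12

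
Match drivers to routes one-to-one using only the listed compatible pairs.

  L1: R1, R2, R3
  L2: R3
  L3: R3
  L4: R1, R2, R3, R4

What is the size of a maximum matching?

Unit-capacity flow: source→left, listed edges, right→sink; max matching = max flow.
Augmenting path L1→R1 (+1); matched 1.
Augmenting path L2→R3 (+1); matched 2.
Augmenting path L4→R2 (+1); matched 3.
No augmenting path remains; maximum matching = 3.
König certificate: {L1, L4, R3} is a vertex cover of size 3 (every listed pair touches it), so no matching can be larger.

3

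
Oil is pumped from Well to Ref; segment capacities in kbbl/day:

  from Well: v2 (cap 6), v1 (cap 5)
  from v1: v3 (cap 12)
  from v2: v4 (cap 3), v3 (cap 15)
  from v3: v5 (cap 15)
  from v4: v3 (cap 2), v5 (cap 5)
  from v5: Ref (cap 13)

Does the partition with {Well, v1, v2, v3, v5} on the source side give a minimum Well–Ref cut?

Given cut capacity: 3 + 13 = 16.
Augment Well→v1→v3→v5→Ref: bottleneck 5, flow now 5.
Augment Well→v2→v3→v5→Ref: bottleneck 6, flow now 11.
No augmenting path remains; maximum flow = 11.
In the residual graph, reachable from Well: {Well}.
Min-cut edges: Well→v1 (5), Well→v2 (6); capacity 5 + 6 = 11.
Cut capacity 16 exceeds the max flow 11, so it is not minimum.

No — its capacity is 16, but the minimum cut has capacity 11.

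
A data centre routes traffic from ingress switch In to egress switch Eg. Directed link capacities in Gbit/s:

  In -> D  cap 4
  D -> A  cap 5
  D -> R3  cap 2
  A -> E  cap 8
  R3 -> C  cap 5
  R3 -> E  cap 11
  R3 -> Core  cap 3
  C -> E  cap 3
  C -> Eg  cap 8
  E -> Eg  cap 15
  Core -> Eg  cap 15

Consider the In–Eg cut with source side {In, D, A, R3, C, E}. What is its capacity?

26

Edges leaving {In, D, A, R3, C, E}: R3→Core (3), C→Eg (8), E→Eg (15).
Cut capacity = 3 + 8 + 15 = 26.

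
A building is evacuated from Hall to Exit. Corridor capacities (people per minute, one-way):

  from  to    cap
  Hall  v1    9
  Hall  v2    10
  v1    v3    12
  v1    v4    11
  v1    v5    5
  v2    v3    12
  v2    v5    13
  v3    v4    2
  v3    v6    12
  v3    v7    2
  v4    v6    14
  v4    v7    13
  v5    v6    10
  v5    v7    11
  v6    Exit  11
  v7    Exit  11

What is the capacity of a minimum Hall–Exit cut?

Augment Hall→v1→v3→v6→Exit: bottleneck 9, flow now 9.
Augment Hall→v2→v3→v6→Exit: bottleneck 2, flow now 11.
Augment Hall→v2→v3→v7→Exit: bottleneck 2, flow now 13.
Augment Hall→v2→v5→v7→Exit: bottleneck 6, flow now 19.
No augmenting path remains; maximum flow = 19.
By max-flow min-cut, the minimum cut capacity equals the max flow.
In the residual graph, reachable from Hall: {Hall}.
Min-cut edges: Hall→v1 (9), Hall→v2 (10); capacity 9 + 10 = 19.

19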